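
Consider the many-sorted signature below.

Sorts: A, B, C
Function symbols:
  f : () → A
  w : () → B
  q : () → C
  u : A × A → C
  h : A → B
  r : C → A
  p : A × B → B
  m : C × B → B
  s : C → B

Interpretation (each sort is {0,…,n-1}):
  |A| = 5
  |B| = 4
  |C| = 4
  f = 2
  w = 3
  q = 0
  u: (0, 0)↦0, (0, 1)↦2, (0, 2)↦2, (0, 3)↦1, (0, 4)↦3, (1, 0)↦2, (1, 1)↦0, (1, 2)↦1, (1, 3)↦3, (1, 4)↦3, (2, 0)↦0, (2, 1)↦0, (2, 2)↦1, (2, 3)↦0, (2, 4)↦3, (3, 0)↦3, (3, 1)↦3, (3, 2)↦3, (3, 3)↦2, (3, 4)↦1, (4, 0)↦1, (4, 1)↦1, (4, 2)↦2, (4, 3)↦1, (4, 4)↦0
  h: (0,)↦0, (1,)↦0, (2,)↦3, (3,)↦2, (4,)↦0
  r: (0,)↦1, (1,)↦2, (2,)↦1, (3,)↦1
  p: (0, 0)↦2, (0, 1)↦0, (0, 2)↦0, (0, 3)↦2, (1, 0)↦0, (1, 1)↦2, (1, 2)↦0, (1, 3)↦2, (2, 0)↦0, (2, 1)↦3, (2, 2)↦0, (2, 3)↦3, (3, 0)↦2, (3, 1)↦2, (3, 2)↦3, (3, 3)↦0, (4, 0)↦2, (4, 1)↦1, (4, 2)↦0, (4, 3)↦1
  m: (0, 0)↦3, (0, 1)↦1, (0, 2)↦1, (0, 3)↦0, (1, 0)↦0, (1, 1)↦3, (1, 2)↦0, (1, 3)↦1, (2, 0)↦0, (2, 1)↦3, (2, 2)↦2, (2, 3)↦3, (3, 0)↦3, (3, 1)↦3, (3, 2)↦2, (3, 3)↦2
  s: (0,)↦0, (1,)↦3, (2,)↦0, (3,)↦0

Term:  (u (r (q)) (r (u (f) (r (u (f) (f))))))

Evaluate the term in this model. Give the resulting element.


  q = 0
  (r (q)) = r(0,) = 1
  f = 2
  f = 2
  f = 2
  (u (f) (f)) = u(2, 2) = 1
  (r (u (f) (f))) = r(1,) = 2
  (u (f) (r (u (f) (f)))) = u(2, 2) = 1
  (r (u (f) (r (u (f) (f))))) = r(1,) = 2
  (u (r (q)) (r (u (f) (r (u (f) (f)))))) = u(1, 2) = 1

value = 1


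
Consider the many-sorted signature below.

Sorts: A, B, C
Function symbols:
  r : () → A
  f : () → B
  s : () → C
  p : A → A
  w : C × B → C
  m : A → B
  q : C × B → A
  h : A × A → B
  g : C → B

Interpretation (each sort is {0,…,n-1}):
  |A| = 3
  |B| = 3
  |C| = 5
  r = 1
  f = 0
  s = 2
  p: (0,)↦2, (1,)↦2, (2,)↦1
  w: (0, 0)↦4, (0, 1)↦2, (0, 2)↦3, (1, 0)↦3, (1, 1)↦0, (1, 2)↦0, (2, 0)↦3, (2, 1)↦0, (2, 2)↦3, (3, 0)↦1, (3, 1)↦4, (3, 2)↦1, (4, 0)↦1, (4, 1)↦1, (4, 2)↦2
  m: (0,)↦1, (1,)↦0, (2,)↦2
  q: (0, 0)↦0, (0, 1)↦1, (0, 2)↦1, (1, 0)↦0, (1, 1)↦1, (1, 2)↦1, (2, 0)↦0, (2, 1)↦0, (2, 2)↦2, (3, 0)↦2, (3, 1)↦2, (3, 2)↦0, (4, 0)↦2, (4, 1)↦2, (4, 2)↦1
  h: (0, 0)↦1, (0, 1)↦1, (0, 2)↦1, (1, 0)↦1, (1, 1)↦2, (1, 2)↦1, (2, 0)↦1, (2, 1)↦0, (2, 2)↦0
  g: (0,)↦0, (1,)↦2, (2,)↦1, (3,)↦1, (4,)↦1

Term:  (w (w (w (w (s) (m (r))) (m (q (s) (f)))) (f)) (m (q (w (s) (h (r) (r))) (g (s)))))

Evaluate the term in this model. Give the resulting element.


  s = 2
  r = 1
  (m (r)) = m(1,) = 0
  (w (s) (m (r))) = w(2, 0) = 3
  s = 2
  f = 0
  (q (s) (f)) = q(2, 0) = 0
  (m (q (s) (f))) = m(0,) = 1
  (w (w (s) (m (r))) (m (q (s) (f)))) = w(3, 1) = 4
  f = 0
  (w (w (w (s) (m (r))) (m (q (s) (f)))) (f)) = w(4, 0) = 1
  s = 2
  r = 1
  r = 1
  (h (r) (r)) = h(1, 1) = 2
  (w (s) (h (r) (r))) = w(2, 2) = 3
  s = 2
  (g (s)) = g(2,) = 1
  (q (w (s) (h (r) (r))) (g (s))) = q(3, 1) = 2
  (m (q (w (s) (h (r) (r))) (g (s)))) = m(2,) = 2
  (w (w (w (w (s) (m (r))) (m (q (s) (f)))) (f)) (m (q (w (s) (h (r) (r))) (g (s))))) = w(1, 2) = 0

value = 0


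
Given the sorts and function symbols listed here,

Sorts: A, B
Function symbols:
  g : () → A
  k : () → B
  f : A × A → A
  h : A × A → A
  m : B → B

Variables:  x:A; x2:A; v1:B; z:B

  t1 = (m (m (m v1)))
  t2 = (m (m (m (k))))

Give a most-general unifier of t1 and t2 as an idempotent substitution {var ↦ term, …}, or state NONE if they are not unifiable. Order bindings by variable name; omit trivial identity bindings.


{v1 ↦ (k)}


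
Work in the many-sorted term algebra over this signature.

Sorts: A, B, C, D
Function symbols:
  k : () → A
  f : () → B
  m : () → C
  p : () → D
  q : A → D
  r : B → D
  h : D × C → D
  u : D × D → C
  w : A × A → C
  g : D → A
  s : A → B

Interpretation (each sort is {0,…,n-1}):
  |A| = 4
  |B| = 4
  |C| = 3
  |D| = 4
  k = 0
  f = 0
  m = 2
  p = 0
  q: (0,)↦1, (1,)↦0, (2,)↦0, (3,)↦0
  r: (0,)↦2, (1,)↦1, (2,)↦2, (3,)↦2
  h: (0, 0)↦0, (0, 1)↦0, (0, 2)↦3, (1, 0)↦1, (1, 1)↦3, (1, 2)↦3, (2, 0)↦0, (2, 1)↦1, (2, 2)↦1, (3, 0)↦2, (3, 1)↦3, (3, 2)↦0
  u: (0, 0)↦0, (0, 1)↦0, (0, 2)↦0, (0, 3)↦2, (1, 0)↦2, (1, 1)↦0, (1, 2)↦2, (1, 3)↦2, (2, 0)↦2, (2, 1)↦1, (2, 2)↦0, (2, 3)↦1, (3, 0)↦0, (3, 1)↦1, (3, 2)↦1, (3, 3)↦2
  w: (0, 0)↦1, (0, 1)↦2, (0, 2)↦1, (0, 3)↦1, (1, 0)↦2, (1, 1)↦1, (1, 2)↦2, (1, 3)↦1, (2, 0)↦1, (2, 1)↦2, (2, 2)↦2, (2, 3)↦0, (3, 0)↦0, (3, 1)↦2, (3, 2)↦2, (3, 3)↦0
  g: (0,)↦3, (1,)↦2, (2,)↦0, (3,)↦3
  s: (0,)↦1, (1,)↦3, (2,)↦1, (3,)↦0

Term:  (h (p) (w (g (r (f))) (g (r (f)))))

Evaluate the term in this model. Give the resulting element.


  p = 0
  f = 0
  (r (f)) = r(0,) = 2
  (g (r (f))) = g(2,) = 0
  f = 0
  (r (f)) = r(0,) = 2
  (g (r (f))) = g(2,) = 0
  (w (g (r (f))) (g (r (f)))) = w(0, 0) = 1
  (h (p) (w (g (r (f))) (g (r (f))))) = h(0, 1) = 0

value = 0


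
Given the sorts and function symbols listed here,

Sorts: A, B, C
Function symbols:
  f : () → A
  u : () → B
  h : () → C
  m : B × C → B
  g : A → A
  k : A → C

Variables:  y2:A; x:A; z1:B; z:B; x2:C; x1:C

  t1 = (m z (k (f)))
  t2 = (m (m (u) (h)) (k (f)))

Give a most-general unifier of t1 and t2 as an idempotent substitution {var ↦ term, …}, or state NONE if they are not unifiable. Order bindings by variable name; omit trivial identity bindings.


{z ↦ (m (u) (h))}


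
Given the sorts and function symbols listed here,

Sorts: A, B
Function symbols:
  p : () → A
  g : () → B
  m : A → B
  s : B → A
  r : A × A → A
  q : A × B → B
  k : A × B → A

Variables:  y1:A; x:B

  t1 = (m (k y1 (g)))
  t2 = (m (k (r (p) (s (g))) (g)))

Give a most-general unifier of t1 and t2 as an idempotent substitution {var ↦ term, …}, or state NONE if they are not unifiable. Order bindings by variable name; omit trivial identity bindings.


{y1 ↦ (r (p) (s (g)))}


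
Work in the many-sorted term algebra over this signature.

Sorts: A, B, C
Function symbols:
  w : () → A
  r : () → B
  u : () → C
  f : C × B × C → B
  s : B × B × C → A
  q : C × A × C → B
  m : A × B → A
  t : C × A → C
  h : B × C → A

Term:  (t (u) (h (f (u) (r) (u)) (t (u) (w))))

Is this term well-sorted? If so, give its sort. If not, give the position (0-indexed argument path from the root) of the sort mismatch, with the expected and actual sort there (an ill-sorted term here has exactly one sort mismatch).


well-sorted; sort = C

  (u) : C
      (u) : C
      (r) : B
      (u) : C
    (f (u) (r) (u)) : B
      (u) : C
      (w) : A
    (t (u) (w)) : C
  (h (f (u) (r) (u)) (t (u) (w))) : A
(t (u) (h (f (u) (r) (u)) (t (u) (w)))) : C


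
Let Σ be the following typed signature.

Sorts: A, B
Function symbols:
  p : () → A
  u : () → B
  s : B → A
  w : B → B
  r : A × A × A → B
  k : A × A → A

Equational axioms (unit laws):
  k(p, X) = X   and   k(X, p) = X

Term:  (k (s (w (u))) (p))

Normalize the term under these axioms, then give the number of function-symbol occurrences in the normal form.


1. (k (s (w (u))) (p))  →  (s (w (u)))
normal form: (s (w (u)))

size = 3


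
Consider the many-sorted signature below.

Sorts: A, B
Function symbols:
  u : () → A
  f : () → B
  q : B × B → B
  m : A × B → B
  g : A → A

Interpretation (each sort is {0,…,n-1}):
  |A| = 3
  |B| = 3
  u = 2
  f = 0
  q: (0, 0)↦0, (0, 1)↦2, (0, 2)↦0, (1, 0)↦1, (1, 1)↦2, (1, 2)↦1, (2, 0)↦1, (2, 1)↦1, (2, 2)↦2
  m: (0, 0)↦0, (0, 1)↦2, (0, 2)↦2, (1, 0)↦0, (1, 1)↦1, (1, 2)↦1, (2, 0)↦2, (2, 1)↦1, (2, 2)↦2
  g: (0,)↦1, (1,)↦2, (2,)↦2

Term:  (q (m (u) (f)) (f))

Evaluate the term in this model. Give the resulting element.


value = 1

  u = 2
  f = 0
  (m (u) (f)) = m(2, 0) = 2
  f = 0
  (q (m (u) (f)) (f)) = q(2, 0) = 1


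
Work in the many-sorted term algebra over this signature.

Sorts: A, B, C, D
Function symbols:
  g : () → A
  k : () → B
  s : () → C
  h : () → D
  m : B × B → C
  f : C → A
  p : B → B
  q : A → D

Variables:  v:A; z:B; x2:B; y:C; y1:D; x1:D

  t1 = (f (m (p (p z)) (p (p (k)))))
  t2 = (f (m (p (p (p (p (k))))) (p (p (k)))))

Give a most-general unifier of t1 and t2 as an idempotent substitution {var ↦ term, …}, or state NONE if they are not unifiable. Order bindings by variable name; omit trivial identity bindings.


{z ↦ (p (p (k)))}


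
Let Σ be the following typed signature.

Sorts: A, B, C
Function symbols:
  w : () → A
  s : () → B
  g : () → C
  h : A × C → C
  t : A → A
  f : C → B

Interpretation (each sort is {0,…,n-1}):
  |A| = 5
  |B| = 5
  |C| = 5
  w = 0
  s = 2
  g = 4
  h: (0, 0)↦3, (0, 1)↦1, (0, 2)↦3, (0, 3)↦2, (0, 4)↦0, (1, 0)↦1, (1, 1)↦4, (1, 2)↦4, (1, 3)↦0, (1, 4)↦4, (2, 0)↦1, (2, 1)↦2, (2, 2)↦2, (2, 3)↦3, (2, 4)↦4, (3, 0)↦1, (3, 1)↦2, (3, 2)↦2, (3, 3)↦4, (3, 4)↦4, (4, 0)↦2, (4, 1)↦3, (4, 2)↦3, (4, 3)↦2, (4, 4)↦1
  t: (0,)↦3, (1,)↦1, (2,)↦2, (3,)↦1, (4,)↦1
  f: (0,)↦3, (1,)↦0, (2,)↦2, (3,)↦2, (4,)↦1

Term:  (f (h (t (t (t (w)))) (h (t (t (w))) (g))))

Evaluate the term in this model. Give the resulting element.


  w = 0
  (t (w)) = t(0,) = 3
  (t (t (w))) = t(3,) = 1
  (t (t (t (w)))) = t(1,) = 1
  w = 0
  (t (w)) = t(0,) = 3
  (t (t (w))) = t(3,) = 1
  g = 4
  (h (t (t (w))) (g)) = h(1, 4) = 4
  (h (t (t (t (w)))) (h (t (t (w))) (g))) = h(1, 4) = 4
  (f (h (t (t (t (w)))) (h (t (t (w))) (g)))) = f(4,) = 1

value = 1


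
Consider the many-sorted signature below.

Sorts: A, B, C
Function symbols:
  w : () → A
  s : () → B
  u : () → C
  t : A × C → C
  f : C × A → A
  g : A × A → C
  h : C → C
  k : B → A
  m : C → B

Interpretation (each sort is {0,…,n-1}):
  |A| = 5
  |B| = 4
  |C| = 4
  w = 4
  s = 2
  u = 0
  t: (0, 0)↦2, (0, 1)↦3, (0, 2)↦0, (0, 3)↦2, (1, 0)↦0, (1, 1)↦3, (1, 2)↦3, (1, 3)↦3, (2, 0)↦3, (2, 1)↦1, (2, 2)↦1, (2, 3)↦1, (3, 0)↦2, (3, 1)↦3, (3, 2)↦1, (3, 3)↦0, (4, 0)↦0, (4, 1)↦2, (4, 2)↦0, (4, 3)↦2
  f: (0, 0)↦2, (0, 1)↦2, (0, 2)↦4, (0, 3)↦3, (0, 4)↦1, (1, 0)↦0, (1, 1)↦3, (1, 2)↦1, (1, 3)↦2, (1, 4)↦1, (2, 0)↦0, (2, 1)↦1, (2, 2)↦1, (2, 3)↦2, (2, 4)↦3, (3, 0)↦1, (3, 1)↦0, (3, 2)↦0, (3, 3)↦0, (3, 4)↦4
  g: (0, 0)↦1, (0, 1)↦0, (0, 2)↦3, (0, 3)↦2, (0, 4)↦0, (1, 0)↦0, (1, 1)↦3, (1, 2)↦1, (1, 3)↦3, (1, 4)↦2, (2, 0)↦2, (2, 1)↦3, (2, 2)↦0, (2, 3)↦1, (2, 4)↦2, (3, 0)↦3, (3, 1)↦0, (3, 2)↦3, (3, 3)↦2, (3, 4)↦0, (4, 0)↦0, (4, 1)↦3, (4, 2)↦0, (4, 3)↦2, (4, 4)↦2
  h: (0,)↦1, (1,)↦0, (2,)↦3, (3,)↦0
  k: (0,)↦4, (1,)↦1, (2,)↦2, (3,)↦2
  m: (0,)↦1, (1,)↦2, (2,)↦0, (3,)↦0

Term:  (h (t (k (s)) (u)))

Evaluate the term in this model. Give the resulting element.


  s = 2
  (k (s)) = k(2,) = 2
  u = 0
  (t (k (s)) (u)) = t(2, 0) = 3
  (h (t (k (s)) (u))) = h(3,) = 0

value = 0


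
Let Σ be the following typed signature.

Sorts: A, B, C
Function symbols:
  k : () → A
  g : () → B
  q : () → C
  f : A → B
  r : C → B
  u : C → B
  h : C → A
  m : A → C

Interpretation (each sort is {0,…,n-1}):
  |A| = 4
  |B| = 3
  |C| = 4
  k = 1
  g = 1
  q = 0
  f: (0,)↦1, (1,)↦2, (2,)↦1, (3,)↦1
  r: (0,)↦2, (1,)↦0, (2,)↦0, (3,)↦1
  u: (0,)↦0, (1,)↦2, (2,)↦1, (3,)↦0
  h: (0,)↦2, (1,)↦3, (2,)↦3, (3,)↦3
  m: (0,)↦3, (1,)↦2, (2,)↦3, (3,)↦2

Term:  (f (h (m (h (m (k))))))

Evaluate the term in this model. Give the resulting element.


  k = 1
  (m (k)) = m(1,) = 2
  (h (m (k))) = h(2,) = 3
  (m (h (m (k)))) = m(3,) = 2
  (h (m (h (m (k))))) = h(2,) = 3
  (f (h (m (h (m (k)))))) = f(3,) = 1

value = 1


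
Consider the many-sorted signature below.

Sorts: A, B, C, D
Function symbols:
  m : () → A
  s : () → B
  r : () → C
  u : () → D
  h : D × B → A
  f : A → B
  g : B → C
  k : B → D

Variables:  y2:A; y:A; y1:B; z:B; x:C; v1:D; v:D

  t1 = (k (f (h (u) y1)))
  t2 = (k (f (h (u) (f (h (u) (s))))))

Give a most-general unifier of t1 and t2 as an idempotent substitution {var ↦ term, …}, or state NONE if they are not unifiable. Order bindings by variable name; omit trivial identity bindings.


{y1 ↦ (f (h (u) (s)))}


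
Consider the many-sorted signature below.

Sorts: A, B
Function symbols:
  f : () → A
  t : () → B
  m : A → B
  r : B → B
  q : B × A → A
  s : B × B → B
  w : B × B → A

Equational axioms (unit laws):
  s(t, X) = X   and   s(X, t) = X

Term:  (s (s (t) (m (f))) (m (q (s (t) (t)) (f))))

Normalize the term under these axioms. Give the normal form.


normal form = (s (m (f)) (m (q (t) (f))))

1. (s (s (t) (m (f))) (m (q (s (t) (t)) (f))))  →  (s (m (f)) (m (q (s (t) (t)) (f))))
2. (s (m (f)) (m (q (s (t) (t)) (f))))  →  (s (m (f)) (m (q (t) (f))))


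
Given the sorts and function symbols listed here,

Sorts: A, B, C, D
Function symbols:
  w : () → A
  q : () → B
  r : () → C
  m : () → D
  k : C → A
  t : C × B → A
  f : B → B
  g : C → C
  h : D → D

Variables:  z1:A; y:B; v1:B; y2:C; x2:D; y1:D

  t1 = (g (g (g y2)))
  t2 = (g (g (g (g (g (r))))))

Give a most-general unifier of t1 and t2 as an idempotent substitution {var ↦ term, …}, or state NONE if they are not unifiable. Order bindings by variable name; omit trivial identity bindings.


{y2 ↦ (g (g (r)))}


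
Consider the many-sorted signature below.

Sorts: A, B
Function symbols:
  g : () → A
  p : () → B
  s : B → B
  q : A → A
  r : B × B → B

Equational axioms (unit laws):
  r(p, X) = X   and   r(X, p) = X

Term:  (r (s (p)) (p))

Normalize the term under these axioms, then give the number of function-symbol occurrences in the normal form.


1. (r (s (p)) (p))  →  (s (p))
normal form: (s (p))

size = 2


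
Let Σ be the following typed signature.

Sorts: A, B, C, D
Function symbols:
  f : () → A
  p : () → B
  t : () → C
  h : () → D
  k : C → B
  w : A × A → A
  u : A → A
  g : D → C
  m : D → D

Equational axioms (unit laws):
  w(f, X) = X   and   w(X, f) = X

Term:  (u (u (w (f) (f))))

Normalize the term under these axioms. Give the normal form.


1. (u (u (w (f) (f))))  →  (u (u (f)))

normal form = (u (u (f)))


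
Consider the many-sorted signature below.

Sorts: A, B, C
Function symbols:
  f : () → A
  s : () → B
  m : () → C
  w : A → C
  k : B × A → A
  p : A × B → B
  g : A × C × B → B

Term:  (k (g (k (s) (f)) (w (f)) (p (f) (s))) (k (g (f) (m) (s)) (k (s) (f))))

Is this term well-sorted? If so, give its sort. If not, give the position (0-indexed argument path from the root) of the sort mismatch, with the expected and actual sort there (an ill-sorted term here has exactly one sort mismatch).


      (s) : B
      (f) : A
    (k (s) (f)) : A
      (f) : A
    (w (f)) : C
      (f) : A
      (s) : B
    (p (f) (s)) : B
  (g (k (s) (f)) (w (f)) (p (f) (s))) : B
      (f) : A
      (m) : C
      (s) : B
    (g (f) (m) (s)) : B
      (s) : B
      (f) : A
    (k (s) (f)) : A
  (k (g (f) (m) (s)) (k (s) (f))) : A
(k (g (k (s) (f)) (w (f)) (p (f) (s))) (k (g (f) (m) (s)) (k (s) (f)))) : A

well-sorted; sort = A


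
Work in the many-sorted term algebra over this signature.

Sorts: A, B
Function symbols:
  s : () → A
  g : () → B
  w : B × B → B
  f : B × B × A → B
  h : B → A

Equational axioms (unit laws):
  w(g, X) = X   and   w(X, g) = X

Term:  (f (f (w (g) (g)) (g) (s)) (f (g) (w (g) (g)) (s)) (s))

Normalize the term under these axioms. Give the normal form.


normal form = (f (f (g) (g) (s)) (f (g) (g) (s)) (s))

1. (f (f (w (g) (g)) (g) (s)) (f (g) (w (g) (g)) (s)) (s))  →  (f (f (g) (g) (s)) (f (g) (w (g) (g)) (s)) (s))
2. (f (f (g) (g) (s)) (f (g) (w (g) (g)) (s)) (s))  →  (f (f (g) (g) (s)) (f (g) (g) (s)) (s))


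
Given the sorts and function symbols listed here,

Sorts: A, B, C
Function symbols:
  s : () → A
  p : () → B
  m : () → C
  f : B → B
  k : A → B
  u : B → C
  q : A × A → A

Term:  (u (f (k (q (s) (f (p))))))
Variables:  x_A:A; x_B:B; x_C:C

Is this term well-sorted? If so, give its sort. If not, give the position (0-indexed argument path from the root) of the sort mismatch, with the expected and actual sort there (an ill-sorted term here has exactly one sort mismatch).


        (s) : A
          (p) : B
        (f (p)) : B
      (q (s) (f (p))) : ✗ arg 1 at [0, 0, 0, 1] has sort B, expected A

ill-sorted at position [0, 0, 0, 1]: expected A, got B


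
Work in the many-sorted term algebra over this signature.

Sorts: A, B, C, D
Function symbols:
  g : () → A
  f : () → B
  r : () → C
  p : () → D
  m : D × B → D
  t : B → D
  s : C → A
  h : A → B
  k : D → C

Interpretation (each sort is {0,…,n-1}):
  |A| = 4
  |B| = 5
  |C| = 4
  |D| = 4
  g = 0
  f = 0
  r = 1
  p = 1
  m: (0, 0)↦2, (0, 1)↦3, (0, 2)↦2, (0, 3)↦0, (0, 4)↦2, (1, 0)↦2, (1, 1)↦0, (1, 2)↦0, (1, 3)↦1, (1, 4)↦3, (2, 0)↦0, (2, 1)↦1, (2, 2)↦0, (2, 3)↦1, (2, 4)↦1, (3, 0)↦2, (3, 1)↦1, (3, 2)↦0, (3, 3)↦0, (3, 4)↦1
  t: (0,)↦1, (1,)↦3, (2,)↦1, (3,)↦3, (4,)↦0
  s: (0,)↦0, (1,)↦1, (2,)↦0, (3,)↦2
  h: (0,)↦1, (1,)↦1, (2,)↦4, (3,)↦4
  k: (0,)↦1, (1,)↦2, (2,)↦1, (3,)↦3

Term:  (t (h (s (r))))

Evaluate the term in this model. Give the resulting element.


  r = 1
  (s (r)) = s(1,) = 1
  (h (s (r))) = h(1,) = 1
  (t (h (s (r)))) = t(1,) = 3

value = 3


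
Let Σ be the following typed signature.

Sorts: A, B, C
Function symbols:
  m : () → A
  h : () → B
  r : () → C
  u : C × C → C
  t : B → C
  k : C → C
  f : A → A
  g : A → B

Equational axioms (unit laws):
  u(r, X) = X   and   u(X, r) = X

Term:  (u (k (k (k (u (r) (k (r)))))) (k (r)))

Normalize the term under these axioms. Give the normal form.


normal form = (u (k (k (k (k (r))))) (k (r)))

1. (u (k (k (k (u (r) (k (r)))))) (k (r)))  →  (u (k (k (k (k (r))))) (k (r)))


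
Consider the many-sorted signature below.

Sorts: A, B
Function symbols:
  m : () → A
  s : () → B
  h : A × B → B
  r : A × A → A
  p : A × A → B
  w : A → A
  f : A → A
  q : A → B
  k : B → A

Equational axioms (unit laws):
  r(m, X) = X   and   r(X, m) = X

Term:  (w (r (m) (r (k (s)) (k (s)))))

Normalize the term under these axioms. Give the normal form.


1. (w (r (m) (r (k (s)) (k (s)))))  →  (w (r (k (s)) (k (s))))

normal form = (w (r (k (s)) (k (s))))


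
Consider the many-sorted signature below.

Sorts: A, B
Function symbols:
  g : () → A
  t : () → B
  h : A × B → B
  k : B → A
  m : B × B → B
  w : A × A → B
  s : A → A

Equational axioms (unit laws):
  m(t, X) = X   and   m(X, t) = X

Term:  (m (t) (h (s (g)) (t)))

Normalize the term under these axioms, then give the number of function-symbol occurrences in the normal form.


size = 4

1. (m (t) (h (s (g)) (t)))  →  (h (s (g)) (t))
normal form: (h (s (g)) (t))


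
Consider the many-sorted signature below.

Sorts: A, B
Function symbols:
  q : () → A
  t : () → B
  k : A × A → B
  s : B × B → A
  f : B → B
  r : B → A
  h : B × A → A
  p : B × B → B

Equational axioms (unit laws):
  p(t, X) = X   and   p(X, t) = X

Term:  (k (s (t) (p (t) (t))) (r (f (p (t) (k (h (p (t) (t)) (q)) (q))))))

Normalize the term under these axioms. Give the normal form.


1. (k (s (t) (p (t) (t))) (r (f (p (t) (k (h (p (t) (t)) (q)) (q))))))  →  (k (s (t) (t)) (r (f (p (t) (k (h (p (t) (t)) (q)) (q))))))
2. (k (s (t) (t)) (r (f (p (t) (k (h (p (t) (t)) (q)) (q))))))  →  (k (s (t) (t)) (r (f (k (h (p (t) (t)) (q)) (q)))))
3. (k (s (t) (t)) (r (f (k (h (p (t) (t)) (q)) (q)))))  →  (k (s (t) (t)) (r (f (k (h (t) (q)) (q)))))

normal form = (k (s (t) (t)) (r (f (k (h (t) (q)) (q)))))


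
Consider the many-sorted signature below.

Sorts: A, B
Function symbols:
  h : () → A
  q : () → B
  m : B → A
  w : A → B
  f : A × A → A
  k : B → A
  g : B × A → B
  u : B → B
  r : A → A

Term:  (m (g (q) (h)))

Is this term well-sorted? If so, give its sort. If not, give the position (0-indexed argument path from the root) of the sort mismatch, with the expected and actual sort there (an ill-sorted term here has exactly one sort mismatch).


well-sorted; sort = A

    (q) : B
    (h) : A
  (g (q) (h)) : B
(m (g (q) (h))) : A


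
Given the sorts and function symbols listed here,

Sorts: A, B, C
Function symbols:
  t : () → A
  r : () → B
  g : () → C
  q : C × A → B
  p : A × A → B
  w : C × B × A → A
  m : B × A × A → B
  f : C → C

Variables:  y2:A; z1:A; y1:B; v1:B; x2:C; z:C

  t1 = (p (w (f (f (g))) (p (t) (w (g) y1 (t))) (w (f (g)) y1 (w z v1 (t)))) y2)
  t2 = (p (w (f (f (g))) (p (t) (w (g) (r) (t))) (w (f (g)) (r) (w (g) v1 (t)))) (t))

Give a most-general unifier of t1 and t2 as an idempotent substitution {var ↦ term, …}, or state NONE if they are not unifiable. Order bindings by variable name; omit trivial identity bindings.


{y1 ↦ (r), y2 ↦ (t), z ↦ (g)}


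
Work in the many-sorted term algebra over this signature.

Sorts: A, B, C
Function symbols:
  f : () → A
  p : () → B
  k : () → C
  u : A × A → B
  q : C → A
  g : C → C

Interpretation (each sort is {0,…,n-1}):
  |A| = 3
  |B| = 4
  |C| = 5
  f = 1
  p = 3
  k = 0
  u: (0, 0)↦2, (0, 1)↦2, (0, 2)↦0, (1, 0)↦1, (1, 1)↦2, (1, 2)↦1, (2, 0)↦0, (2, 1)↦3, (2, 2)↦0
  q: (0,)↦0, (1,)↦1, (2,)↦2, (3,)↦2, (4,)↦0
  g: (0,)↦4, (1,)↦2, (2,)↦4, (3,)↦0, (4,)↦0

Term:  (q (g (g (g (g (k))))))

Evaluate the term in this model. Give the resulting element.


  k = 0
  (g (k)) = g(0,) = 4
  (g (g (k))) = g(4,) = 0
  (g (g (g (k)))) = g(0,) = 4
  (g (g (g (g (k))))) = g(4,) = 0
  (q (g (g (g (g (k)))))) = q(0,) = 0

value = 0


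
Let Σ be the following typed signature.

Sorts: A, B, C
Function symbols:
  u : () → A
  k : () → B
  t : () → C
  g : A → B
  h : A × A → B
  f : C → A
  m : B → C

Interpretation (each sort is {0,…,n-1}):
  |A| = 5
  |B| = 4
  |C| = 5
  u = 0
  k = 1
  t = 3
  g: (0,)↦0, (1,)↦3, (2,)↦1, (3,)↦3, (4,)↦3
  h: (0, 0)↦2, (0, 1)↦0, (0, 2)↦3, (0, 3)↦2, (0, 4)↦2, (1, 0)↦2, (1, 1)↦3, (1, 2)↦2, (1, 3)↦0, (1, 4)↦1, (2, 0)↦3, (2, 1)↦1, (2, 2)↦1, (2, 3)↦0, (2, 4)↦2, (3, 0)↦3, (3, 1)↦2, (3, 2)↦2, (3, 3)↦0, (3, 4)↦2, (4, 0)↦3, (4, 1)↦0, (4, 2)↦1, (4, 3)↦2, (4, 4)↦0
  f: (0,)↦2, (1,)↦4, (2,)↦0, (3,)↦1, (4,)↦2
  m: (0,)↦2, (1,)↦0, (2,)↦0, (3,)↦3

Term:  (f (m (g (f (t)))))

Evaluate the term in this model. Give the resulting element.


value = 1

  t = 3
  (f (t)) = f(3,) = 1
  (g (f (t))) = g(1,) = 3
  (m (g (f (t)))) = m(3,) = 3
  (f (m (g (f (t))))) = f(3,) = 1


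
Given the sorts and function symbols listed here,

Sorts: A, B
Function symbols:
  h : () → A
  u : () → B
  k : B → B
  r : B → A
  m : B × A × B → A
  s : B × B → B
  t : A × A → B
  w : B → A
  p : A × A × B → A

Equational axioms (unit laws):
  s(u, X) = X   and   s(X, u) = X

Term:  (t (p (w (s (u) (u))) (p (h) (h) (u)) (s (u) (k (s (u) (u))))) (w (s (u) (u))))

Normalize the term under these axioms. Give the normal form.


1. (t (p (w (s (u) (u))) (p (h) (h) (u)) (s (u) (k (s (u) (u))))) (w (s (u) (u))))  →  (t (p (w (u)) (p (h) (h) (u)) (s (u) (k (s (u) (u))))) (w (s (u) (u))))
2. (t (p (w (u)) (p (h) (h) (u)) (s (u) (k (s (u) (u))))) (w (s (u) (u))))  →  (t (p (w (u)) (p (h) (h) (u)) (k (s (u) (u)))) (w (s (u) (u))))
3. (t (p (w (u)) (p (h) (h) (u)) (k (s (u) (u)))) (w (s (u) (u))))  →  (t (p (w (u)) (p (h) (h) (u)) (k (u))) (w (s (u) (u))))
4. (t (p (w (u)) (p (h) (h) (u)) (k (u))) (w (s (u) (u))))  →  (t (p (w (u)) (p (h) (h) (u)) (k (u))) (w (u)))

normal form = (t (p (w (u)) (p (h) (h) (u)) (k (u))) (w (u)))


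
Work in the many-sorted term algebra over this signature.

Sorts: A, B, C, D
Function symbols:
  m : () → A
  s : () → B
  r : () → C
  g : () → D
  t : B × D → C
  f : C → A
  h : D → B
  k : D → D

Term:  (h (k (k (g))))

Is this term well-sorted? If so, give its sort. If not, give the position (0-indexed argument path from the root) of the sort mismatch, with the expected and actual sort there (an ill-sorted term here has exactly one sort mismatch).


well-sorted; sort = B

      (g) : D
    (k (g)) : D
  (k (k (g))) : D
(h (k (k (g)))) : B


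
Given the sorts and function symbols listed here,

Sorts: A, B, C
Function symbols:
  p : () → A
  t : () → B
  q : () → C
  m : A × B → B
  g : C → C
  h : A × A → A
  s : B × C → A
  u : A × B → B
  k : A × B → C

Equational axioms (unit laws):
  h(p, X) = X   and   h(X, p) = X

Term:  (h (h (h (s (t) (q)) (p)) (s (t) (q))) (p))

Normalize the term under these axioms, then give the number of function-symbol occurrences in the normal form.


size = 7

1. (h (h (h (s (t) (q)) (p)) (s (t) (q))) (p))  →  (h (h (s (t) (q)) (p)) (s (t) (q)))
2. (h (h (s (t) (q)) (p)) (s (t) (q)))  →  (h (s (t) (q)) (s (t) (q)))
normal form: (h (s (t) (q)) (s (t) (q)))


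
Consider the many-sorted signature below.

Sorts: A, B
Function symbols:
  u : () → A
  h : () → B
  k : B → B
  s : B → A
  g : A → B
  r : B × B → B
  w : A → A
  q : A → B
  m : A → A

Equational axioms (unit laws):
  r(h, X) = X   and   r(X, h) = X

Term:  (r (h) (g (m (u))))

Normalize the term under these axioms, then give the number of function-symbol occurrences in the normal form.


size = 3

1. (r (h) (g (m (u))))  →  (g (m (u)))
normal form: (g (m (u)))


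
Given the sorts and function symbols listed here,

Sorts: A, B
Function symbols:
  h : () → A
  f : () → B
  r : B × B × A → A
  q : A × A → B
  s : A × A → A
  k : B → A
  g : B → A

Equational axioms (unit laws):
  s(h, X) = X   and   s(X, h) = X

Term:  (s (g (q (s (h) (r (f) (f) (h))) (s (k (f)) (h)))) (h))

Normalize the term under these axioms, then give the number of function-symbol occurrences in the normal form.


size = 8

1. (s (g (q (s (h) (r (f) (f) (h))) (s (k (f)) (h)))) (h))  →  (g (q (s (h) (r (f) (f) (h))) (s (k (f)) (h))))
2. (g (q (s (h) (r (f) (f) (h))) (s (k (f)) (h))))  →  (g (q (r (f) (f) (h)) (s (k (f)) (h))))
3. (g (q (r (f) (f) (h)) (s (k (f)) (h))))  →  (g (q (r (f) (f) (h)) (k (f))))
normal form: (g (q (r (f) (f) (h)) (k (f))))


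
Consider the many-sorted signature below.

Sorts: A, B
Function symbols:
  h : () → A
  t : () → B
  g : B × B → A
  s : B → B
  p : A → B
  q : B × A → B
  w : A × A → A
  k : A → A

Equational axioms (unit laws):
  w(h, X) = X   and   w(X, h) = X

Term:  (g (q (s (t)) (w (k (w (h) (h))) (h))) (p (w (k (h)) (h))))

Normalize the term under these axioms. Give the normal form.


1. (g (q (s (t)) (w (k (w (h) (h))) (h))) (p (w (k (h)) (h))))  →  (g (q (s (t)) (k (w (h) (h)))) (p (w (k (h)) (h))))
2. (g (q (s (t)) (k (w (h) (h)))) (p (w (k (h)) (h))))  →  (g (q (s (t)) (k (h))) (p (w (k (h)) (h))))
3. (g (q (s (t)) (k (h))) (p (w (k (h)) (h))))  →  (g (q (s (t)) (k (h))) (p (k (h))))

normal form = (g (q (s (t)) (k (h))) (p (k (h))))


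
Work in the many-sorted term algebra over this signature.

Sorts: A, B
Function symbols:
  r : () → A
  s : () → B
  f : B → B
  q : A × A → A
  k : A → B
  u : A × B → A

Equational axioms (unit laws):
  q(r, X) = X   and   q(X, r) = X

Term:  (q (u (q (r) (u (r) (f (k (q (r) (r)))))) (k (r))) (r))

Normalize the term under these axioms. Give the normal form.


1. (q (u (q (r) (u (r) (f (k (q (r) (r)))))) (k (r))) (r))  →  (u (q (r) (u (r) (f (k (q (r) (r)))))) (k (r)))
2. (u (q (r) (u (r) (f (k (q (r) (r)))))) (k (r)))  →  (u (u (r) (f (k (q (r) (r))))) (k (r)))
3. (u (u (r) (f (k (q (r) (r))))) (k (r)))  →  (u (u (r) (f (k (r)))) (k (r)))

normal form = (u (u (r) (f (k (r)))) (k (r)))


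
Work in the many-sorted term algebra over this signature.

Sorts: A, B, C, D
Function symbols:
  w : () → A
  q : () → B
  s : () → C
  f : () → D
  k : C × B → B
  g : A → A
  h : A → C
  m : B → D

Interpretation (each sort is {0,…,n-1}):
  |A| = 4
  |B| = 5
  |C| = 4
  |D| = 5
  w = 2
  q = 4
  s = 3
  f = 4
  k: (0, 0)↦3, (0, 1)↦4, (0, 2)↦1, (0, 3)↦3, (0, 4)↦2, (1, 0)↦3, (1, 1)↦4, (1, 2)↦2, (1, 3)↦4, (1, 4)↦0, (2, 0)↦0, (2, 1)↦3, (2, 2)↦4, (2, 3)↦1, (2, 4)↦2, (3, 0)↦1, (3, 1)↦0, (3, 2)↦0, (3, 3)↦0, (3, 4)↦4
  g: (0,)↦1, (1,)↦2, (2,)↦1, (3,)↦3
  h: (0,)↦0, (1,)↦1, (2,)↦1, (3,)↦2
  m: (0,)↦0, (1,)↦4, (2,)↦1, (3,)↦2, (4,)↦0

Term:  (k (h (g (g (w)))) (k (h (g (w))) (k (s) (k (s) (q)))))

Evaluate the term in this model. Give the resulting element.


value = 3

  w = 2
  (g (w)) = g(2,) = 1
  (g (g (w))) = g(1,) = 2
  (h (g (g (w)))) = h(2,) = 1
  w = 2
  (g (w)) = g(2,) = 1
  (h (g (w))) = h(1,) = 1
  s = 3
  s = 3
  q = 4
  (k (s) (q)) = k(3, 4) = 4
  (k (s) (k (s) (q))) = k(3, 4) = 4
  (k (h (g (w))) (k (s) (k (s) (q)))) = k(1, 4) = 0
  (k (h (g (g (w)))) (k (h (g (w))) (k (s) (k (s) (q))))) = k(1, 0) = 3


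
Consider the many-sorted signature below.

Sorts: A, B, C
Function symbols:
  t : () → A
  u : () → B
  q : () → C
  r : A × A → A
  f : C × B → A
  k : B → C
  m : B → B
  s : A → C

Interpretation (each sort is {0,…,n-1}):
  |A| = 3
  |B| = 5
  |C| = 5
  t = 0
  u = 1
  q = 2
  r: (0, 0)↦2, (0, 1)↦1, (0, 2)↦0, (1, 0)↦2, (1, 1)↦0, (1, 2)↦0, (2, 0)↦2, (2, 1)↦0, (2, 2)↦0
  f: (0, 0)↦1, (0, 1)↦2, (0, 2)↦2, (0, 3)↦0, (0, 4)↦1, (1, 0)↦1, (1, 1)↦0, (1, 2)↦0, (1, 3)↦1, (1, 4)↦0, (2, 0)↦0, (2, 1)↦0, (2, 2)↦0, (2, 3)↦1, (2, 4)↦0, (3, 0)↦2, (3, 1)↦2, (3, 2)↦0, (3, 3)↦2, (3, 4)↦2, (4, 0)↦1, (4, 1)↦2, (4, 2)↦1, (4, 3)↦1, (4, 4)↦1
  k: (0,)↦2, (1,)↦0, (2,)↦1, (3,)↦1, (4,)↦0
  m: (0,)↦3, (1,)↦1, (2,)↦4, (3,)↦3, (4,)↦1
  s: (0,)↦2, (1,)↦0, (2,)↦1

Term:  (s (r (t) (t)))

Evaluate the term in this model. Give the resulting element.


  t = 0
  t = 0
  (r (t) (t)) = r(0, 0) = 2
  (s (r (t) (t))) = s(2,) = 1

value = 1


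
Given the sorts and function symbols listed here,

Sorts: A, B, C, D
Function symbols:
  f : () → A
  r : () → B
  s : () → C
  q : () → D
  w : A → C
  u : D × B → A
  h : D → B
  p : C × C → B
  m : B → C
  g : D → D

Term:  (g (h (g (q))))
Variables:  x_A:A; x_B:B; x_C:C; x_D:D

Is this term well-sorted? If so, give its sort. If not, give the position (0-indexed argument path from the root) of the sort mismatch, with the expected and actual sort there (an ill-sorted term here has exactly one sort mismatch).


      (q) : D
    (g (q)) : D
  (h (g (q))) : B
(g (h (g (q)))) : ✗ arg 0 at [0] has sort B, expected D

ill-sorted at position [0]: expected D, got B


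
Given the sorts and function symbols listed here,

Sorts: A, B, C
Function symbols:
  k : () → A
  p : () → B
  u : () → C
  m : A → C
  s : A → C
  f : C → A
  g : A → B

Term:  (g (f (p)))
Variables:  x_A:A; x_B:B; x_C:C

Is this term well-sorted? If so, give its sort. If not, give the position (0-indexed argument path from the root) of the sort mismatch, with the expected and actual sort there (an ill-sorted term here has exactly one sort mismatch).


    (p) : B
  (f (p)) : ✗ arg 0 at [0, 0] has sort B, expected C

ill-sorted at position [0, 0]: expected C, got B


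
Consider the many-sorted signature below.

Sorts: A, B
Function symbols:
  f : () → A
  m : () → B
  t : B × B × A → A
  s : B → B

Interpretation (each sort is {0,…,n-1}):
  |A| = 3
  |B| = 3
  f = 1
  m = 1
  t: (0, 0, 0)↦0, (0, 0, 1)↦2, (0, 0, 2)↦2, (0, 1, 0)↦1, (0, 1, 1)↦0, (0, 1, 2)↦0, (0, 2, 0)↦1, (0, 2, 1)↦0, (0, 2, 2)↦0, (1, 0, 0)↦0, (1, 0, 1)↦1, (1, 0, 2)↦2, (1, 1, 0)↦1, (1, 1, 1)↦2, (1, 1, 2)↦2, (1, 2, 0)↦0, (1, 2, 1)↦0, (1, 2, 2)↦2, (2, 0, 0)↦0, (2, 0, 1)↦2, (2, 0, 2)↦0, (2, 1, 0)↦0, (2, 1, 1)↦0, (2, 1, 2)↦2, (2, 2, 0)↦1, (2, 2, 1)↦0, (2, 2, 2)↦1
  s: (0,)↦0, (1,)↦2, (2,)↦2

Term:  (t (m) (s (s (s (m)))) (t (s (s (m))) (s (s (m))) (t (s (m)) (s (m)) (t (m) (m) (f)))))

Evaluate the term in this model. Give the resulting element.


value = 0

  m = 1
  m = 1
  (s (m)) = s(1,) = 2
  (s (s (m))) = s(2,) = 2
  (s (s (s (m)))) = s(2,) = 2
  m = 1
  (s (m)) = s(1,) = 2
  (s (s (m))) = s(2,) = 2
  m = 1
  (s (m)) = s(1,) = 2
  (s (s (m))) = s(2,) = 2
  m = 1
  (s (m)) = s(1,) = 2
  m = 1
  (s (m)) = s(1,) = 2
  m = 1
  m = 1
  f = 1
  (t (m) (m) (f)) = t(1, 1, 1) = 2
  (t (s (m)) (s (m)) (t (m) (m) (f))) = t(2, 2, 2) = 1
  (t (s (s (m))) (s (s (m))) (t (s (m)) (s (m)) (t (m) (m) (f)))) = t(2, 2, 1) = 0
  (t (m) (s (s (s (m)))) (t (s (s (m))) (s (s (m))) (t (s (m)) (s (m)) (t (m) (m) (f))))) = t(1, 2, 0) = 0


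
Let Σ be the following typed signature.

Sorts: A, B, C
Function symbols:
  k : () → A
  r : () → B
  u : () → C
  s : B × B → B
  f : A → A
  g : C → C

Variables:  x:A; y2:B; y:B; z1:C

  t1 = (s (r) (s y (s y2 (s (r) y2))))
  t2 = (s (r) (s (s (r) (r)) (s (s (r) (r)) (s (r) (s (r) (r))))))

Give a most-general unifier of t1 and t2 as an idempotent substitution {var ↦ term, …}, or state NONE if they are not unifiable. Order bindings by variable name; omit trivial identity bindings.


{y ↦ (s (r) (r)), y2 ↦ (s (r) (r))}


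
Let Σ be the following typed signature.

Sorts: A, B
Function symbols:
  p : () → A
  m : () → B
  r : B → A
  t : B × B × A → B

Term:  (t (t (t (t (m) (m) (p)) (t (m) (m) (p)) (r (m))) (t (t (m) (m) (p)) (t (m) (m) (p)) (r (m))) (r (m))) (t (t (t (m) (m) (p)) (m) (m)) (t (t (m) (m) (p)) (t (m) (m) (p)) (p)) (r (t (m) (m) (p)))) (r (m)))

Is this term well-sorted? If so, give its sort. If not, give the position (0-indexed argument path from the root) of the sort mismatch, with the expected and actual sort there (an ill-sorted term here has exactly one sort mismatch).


        (m) : B
        (m) : B
        (p) : A
      (t (m) (m) (p)) : B
        (m) : B
        (m) : B
        (p) : A
      (t (m) (m) (p)) : B
        (m) : B
      (r (m)) : A
    (t (t (m) (m) (p)) (t (m) (m) (p)) (r (m))) : B
        (m) : B
        (m) : B
        (p) : A
      (t (m) (m) (p)) : B
        (m) : B
        (m) : B
        (p) : A
      (t (m) (m) (p)) : B
        (m) : B
      (r (m)) : A
    (t (t (m) (m) (p)) (t (m) (m) (p)) (r (m))) : B
      (m) : B
    (r (m)) : A
  (t (t (t (m) (m) (p)) (t (m) (m) (p)) (r (m))) (t (t (m) (m) (p)) (t (m) (m) (p)) (r (m))) (r (m))) : B
        (m) : B
        (m) : B
        (p) : A
      (t (m) (m) (p)) : B
      (m) : B
      (m) : B
    (t (t (m) (m) (p)) (m) (m)) : ✗ arg 2 at [1, 0, 2] has sort B, expected A
        (m) : B
        (m) : B
        (p) : A
      (t (m) (m) (p)) : B
        (m) : B
        (m) : B
        (p) : A
      (t (m) (m) (p)) : B
      (p) : A
    (t (t (m) (m) (p)) (t (m) (m) (p)) (p)) : B
        (m) : B
        (m) : B
        (p) : A
      (t (m) (m) (p)) : B
    (r (t (m) (m) (p))) : A
    (m) : B
  (r (m)) : A

ill-sorted at position [1, 0, 2]: expected A, got B


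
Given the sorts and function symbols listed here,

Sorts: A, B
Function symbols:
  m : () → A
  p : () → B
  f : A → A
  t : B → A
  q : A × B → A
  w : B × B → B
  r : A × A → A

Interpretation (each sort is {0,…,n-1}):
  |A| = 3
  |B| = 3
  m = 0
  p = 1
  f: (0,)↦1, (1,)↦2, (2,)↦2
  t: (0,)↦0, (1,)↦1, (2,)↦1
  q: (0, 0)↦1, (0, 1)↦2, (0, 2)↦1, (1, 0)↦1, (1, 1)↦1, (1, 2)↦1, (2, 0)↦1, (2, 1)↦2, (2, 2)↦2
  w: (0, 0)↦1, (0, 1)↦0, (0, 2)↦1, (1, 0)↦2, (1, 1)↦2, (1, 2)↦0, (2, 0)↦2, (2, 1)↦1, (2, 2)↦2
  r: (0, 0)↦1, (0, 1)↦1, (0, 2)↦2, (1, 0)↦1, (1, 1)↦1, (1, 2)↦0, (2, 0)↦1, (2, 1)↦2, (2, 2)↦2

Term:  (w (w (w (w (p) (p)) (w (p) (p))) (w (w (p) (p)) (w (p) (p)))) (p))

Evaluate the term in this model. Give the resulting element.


  p = 1
  p = 1
  (w (p) (p)) = w(1, 1) = 2
  p = 1
  p = 1
  (w (p) (p)) = w(1, 1) = 2
  (w (w (p) (p)) (w (p) (p))) = w(2, 2) = 2
  p = 1
  p = 1
  (w (p) (p)) = w(1, 1) = 2
  p = 1
  p = 1
  (w (p) (p)) = w(1, 1) = 2
  (w (w (p) (p)) (w (p) (p))) = w(2, 2) = 2
  (w (w (w (p) (p)) (w (p) (p))) (w (w (p) (p)) (w (p) (p)))) = w(2, 2) = 2
  p = 1
  (w (w (w (w (p) (p)) (w (p) (p))) (w (w (p) (p)) (w (p) (p)))) (p)) = w(2, 1) = 1

value = 1


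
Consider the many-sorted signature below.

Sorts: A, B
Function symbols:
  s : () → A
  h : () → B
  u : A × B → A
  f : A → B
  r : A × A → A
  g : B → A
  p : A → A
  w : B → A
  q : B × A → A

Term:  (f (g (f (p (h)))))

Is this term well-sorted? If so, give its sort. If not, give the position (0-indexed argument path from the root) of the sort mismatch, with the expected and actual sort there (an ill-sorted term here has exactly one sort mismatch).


ill-sorted at position [0, 0, 0, 0]: expected A, got B

        (h) : B
      (p (h)) : ✗ arg 0 at [0, 0, 0, 0] has sort B, expected A


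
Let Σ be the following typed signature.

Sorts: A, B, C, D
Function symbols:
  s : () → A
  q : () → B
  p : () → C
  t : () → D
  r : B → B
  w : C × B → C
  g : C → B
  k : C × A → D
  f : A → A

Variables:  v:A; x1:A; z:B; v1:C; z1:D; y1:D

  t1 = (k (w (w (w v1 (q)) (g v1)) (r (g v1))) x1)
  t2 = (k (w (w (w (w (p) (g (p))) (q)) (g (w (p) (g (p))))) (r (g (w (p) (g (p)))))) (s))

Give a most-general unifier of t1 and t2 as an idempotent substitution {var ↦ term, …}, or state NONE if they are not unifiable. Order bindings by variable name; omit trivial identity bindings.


{v1 ↦ (w (p) (g (p))), x1 ↦ (s)}


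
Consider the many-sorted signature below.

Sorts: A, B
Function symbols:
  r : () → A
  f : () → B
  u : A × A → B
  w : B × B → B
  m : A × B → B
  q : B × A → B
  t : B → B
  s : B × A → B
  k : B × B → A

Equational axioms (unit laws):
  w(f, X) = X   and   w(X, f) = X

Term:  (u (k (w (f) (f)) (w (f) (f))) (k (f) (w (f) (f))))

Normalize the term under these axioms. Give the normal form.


1. (u (k (w (f) (f)) (w (f) (f))) (k (f) (w (f) (f))))  →  (u (k (f) (w (f) (f))) (k (f) (w (f) (f))))
2. (u (k (f) (w (f) (f))) (k (f) (w (f) (f))))  →  (u (k (f) (f)) (k (f) (w (f) (f))))
3. (u (k (f) (f)) (k (f) (w (f) (f))))  →  (u (k (f) (f)) (k (f) (f)))

normal form = (u (k (f) (f)) (k (f) (f)))


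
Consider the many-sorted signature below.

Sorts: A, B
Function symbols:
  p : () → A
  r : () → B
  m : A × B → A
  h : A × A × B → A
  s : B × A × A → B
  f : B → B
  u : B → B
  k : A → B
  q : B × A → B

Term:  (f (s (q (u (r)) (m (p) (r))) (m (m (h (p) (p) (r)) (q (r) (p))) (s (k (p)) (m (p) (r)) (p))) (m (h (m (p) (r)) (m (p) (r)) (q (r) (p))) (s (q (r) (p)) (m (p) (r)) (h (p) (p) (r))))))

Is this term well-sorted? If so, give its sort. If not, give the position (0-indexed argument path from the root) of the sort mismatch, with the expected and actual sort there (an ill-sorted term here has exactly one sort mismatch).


well-sorted; sort = B

        (r) : B
      (u (r)) : B
        (p) : A
        (r) : B
      (m (p) (r)) : A
    (q (u (r)) (m (p) (r))) : B
          (p) : A
          (p) : A
          (r) : B
        (h (p) (p) (r)) : A
          (r) : B
          (p) : A
        (q (r) (p)) : B
      (m (h (p) (p) (r)) (q (r) (p))) : A
          (p) : A
        (k (p)) : B
          (p) : A
          (r) : B
        (m (p) (r)) : A
        (p) : A
      (s (k (p)) (m (p) (r)) (p)) : B
    (m (m (h (p) (p) (r)) (q (r) (p))) (s (k (p)) (m (p) (r)) (p))) : A
          (p) : A
          (r) : B
        (m (p) (r)) : A
          (p) : A
          (r) : B
        (m (p) (r)) : A
          (r) : B
          (p) : A
        (q (r) (p)) : B
      (h (m (p) (r)) (m (p) (r)) (q (r) (p))) : A
          (r) : B
          (p) : A
        (q (r) (p)) : B
          (p) : A
          (r) : B
        (m (p) (r)) : A
          (p) : A
          (p) : A
          (r) : B
        (h (p) (p) (r)) : A
      (s (q (r) (p)) (m (p) (r)) (h (p) (p) (r))) : B
    (m (h (m (p) (r)) (m (p) (r)) (q (r) (p))) (s (q (r) (p)) (m (p) (r)) (h (p) (p) (r)))) : A
  (s (q (u (r)) (m (p) (r))) (m (m (h (p) (p) (r)) (q (r) (p))) (s (k (p)) (m (p) (r)) (p))) (m (h (m (p) (r)) (m (p) (r)) (q (r) (p))) (s (q (r) (p)) (m (p) (r)) (h (p) (p) (r))))) : B
(f (s (q (u (r)) (m (p) (r))) (m (m (h (p) (p) (r)) (q (r) (p))) (s (k (p)) (m (p) (r)) (p))) (m (h (m (p) (r)) (m (p) (r)) (q (r) (p))) (s (q (r) (p)) (m (p) (r)) (h (p) (p) (r)))))) : B
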